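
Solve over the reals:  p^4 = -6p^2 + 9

p = -1.1147 or p = 1.1147

Let u = p^2. The equation becomes u^2 + 6u - 9 = 0.
By the quadratic formula, u = -3 + 3*sqrt(2) or u = -3*sqrt(2) - 3.
p^2 = -3 + 3*sqrt(2) gives p = +/-sqrt(-3 + 3*sqrt(2)) ~= +/-1.1147.
p^2 = -3*sqrt(2) - 3 < 0 has no real solution.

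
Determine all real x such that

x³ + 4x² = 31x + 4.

Rearrange: x³ + 4x² - 31x - 4 = 0.
Possible rational roots are divisors of -4. Testing x = 4 gives 0, so (x - 4) is a factor.
Divide: x³ + 4x² - 31x - 4 = (x - 4)(x² + 8x + 1).
Apply the quadratic formula to x² + 8x + 1 = 0: x = (-8 ± √60)/2, i.e. x ≈ -0.127 or x ≈ -7.873.

x = -7.873 or x = -0.127 or x = 4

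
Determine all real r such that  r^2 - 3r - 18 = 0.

Factor: (r - 6)(r + 3) = 0.
So r = 6 or r = -3.

r = -3 or r = 6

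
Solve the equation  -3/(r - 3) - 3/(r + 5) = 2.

r = -6.772 or r = 1.772

Multiply both sides by (r - 3)(r + 5):
-3(r + 5) - 3(r - 3) = 2(r - 3)(r + 5).
Expand and collect terms: 2r² + 10r - 24 = 0.
By the quadratic formula, r = (-10 ± √292) / 4, so r ≈ 1.772 or r ≈ -6.772.
Neither value makes a denominator zero (r ≠ 3, r ≠ -5), so both are valid.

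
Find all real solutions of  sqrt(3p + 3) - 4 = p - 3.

p = -1 or p = 2

Isolate the radical: sqrt(3p + 3) = p + 1.
Square both sides: 3p + 3 = (p + 1)^2.
Expand and rearrange: p^2 - p - 2 = 0.
Solving gives p = 2 or p = -1.
Check each candidate in the original equation:
  p = 2: sqrt(9) = 3, while p + 1 = 3 — valid.
  p = -1: sqrt(0) = 0, while p + 1 = 0 — valid.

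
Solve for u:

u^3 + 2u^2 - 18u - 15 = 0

Possible rational roots are divisors of -15. Testing u = -5 gives 0, so (u + 5) is a factor.
Divide: u^3 + 2u^2 - 18u - 15 = (u + 5)(u^2 - 3u - 3).
Apply the quadratic formula to u^2 - 3u - 3 = 0: u = (3 +/- sqrt(21))/2, i.e. u ~= 3.7913 or u ~= -0.7913.

u = -5 or u = -0.7913 or u = 3.7913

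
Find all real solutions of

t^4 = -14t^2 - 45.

Let u = t^2. The equation becomes u^2 + 14u + 45 = 0.
Factor: (u + 5)(u + 9) = 0, so u = -5 or u = -9.
t^2 = -5 < 0 has no real solution.
t^2 = -9 < 0 has no real solution.

No real solutions.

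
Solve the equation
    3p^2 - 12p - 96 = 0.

Factor: 3(p + 4)(p - 8) = 0.
So p = -4 or p = 8.

p = -4 or p = 8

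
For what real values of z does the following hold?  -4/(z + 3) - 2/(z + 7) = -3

z = -6.5166 or z = -1.4834

Multiply both sides by (z + 3)(z + 7):
-4(z + 7) - 2(z + 3) = -3(z + 3)(z + 7).
Expand and collect terms: -3z^2 - 24z - 29 = 0.
By the quadratic formula, z = (24 +/- sqrt(228)) / -6, so z ~= -6.5166 or z ~= -1.4834.
Neither value makes a denominator zero (z != -3, z != -7), so both are valid.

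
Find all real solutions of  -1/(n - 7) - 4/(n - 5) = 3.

Multiply both sides by (n - 7)(n - 5):
-(n - 5) - 4(n - 7) = 3(n - 7)(n - 5).
Expand and collect terms: 3n^2 - 31n + 72 = 0.
By the quadratic formula, n = (31 +/- sqrt(97)) / 6, so n ~= 6.8081 or n ~= 3.5252.
Neither value makes a denominator zero (n != 7, n != 5), so both are valid.

n = 3.5252 or n = 6.8081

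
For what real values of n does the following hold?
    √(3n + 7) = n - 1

Square both sides: 3n + 7 = (n - 1)².
Expand and rearrange: n² - 5n - 6 = 0.
Solving gives n = 6 or n = -1.
Check each candidate in the original equation:
  n = 6: √(25) = 5, while n - 1 = 5 — valid.
  n = -1: √(4) = 2, while n - 1 = -2 — extraneous.

n = 6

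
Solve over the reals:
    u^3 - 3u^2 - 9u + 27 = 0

u = -3 or u = 3

Possible rational roots are divisors of 27. Testing u = -3 gives 0, so (u + 3) is a factor.
Divide: u^3 - 3u^2 - 9u + 27 = (u + 3)(u^2 - 6u + 9).
The quadratic has the repeated root u = 3.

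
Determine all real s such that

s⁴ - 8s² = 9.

s = -3 or s = 3

Let u = s². The equation becomes u² - 8u - 9 = 0.
Factor: (u + 1)(u - 9) = 0, so u = -1 or u = 9.
s² = -1 < 0 has no real solution.
s² = 9 gives s = ±3.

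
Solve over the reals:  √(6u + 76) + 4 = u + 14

u = -2

Isolate the radical: √(6u + 76) = u + 10.
Square both sides: 6u + 76 = (u + 10)².
Expand and rearrange: u² + 14u + 24 = 0.
Solving gives u = -2 or u = -12.
Check each candidate in the original equation:
  u = -2: √(64) = 8, while u + 10 = 8 — valid.
  u = -12: √(4) = 2, while u + 10 = -2 — extraneous.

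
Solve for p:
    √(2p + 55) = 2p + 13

p = -3

Square both sides: 2p + 55 = (2p + 13)².
Expand and rearrange: 4p² + 50p + 114 = 0.
Solving gives p = -3 or p = -9.5.
Check each candidate in the original equation:
  p = -3: √(49) = 7, while 2p + 13 = 7 — valid.
  p = -9.5: √(36) = 6, while 2p + 13 = -6 — extraneous.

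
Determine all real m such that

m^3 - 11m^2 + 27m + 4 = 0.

Possible rational roots are divisors of 4. Testing m = 4 gives 0, so (m - 4) is a factor.
Divide: m^3 - 11m^2 + 27m + 4 = (m - 4)(m^2 - 7m - 1).
Apply the quadratic formula to m^2 - 7m - 1 = 0: m = (7 +/- sqrt(53))/2, i.e. m ~= 7.1401 or m ~= -0.1401.

m = -0.1401 or m = 4 or m = 7.1401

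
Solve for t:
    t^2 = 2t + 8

t = -2 or t = 4

Bring every term to one side: t^2 - 2t - 8 = 0.
Factor: (t + 2)(t - 4) = 0.
So t = -2 or t = 4.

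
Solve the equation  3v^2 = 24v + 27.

v = -1 or v = 9

Bring every term to one side: 3v^2 - 24v - 27 = 0.
Factor: 3(v + 1)(v - 9) = 0.
So v = -1 or v = 9.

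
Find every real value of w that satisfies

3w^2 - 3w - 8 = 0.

w = -1.2078 or w = 2.2078

Discriminant: (-3)^2 - 4*3*(-8) = 105.
Quadratic formula: w = (3 +/- sqrt(105)) / 6.
So w = 1/2 + sqrt(105)/6 ~= 2.2078 or w = 1/2 - sqrt(105)/6 ~= -1.2078.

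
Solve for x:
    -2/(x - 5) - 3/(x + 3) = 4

Multiply both sides by (x - 5)(x + 3):
-2(x + 3) - 3(x - 5) = 4(x - 5)(x + 3).
Expand and collect terms: 4x^2 - 3x - 69 = 0.
By the quadratic formula, x = (3 +/- sqrt(1113)) / 8, so x ~= 4.5452 or x ~= -3.7952.
Neither value makes a denominator zero (x != 5, x != -3), so both are valid.

x = -3.7952 or x = 4.5452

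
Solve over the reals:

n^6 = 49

n = -1.9129 or n = 1.9129

Let u = n^3. The equation becomes u^2 - 49 = 0.
Factor: (u - 7)(u + 7) = 0, so u = 7 or u = -7.
n^3 = 7 gives n = (7)^(1/3) ~= 1.9129.
n^3 = -7 gives n = -(7)^(1/3) ~= -1.9129.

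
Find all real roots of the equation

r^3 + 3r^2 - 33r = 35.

r = -7 or r = -1 or r = 5

Rearrange: r^3 + 3r^2 - 33r - 35 = 0.
Possible rational roots are divisors of -35. Testing r = 5 gives 0, so (r - 5) is a factor.
Divide: r^3 + 3r^2 - 33r - 35 = (r - 5)(r^2 + 8r + 7).
Factor the quadratic: r = -1 or r = -7.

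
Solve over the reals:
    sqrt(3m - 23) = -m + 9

m = 8

Square both sides: 3m - 23 = (-m + 9)^2.
Expand and rearrange: m^2 - 21m + 104 = 0.
Solving gives m = 13 or m = 8.
Check each candidate in the original equation:
  m = 13: sqrt(16) = 4, while -m + 9 = -4 — extraneous.
  m = 8: sqrt(1) = 1, while -m + 9 = 1 — valid.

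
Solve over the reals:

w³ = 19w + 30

w = -3 or w = -2 or w = 5

Rearrange: w³ - 19w - 30 = 0.
Possible rational roots are divisors of -30. Testing w = -3 gives 0, so (w + 3) is a factor.
Divide: w³ - 19w - 30 = (w + 3)(w² - 3w - 10).
Factor the quadratic: w = 5 or w = -2.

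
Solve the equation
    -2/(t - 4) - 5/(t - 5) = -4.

t = 4.1958 or t = 6.5542

Multiply both sides by (t - 4)(t - 5):
-2(t - 5) - 5(t - 4) = -4(t - 4)(t - 5).
Expand and collect terms: -4t² + 43t - 110 = 0.
By the quadratic formula, t = (-43 ± √89) / -8, so t ≈ 4.1958 or t ≈ 6.5542.
Neither value makes a denominator zero (t ≠ 4, t ≠ 5), so both are valid.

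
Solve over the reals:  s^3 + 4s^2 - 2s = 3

s = -4.3028 or s = -0.6972 or s = 1

Rearrange: s^3 + 4s^2 - 2s - 3 = 0.
Possible rational roots are divisors of -3. Testing s = 1 gives 0, so (s - 1) is a factor.
Divide: s^3 + 4s^2 - 2s - 3 = (s - 1)(s^2 + 5s + 3).
Apply the quadratic formula to s^2 + 5s + 3 = 0: s = (-5 +/- sqrt(13))/2, i.e. s ~= -0.6972 or s ~= -4.3028.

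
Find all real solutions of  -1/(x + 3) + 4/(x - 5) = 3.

x = -3.2871 or x = 6.2871

Multiply both sides by (x + 3)(x - 5):
-(x - 5) + 4(x + 3) = 3(x + 3)(x - 5).
Expand and collect terms: 3x^2 - 9x - 62 = 0.
By the quadratic formula, x = (9 +/- sqrt(825)) / 6, so x ~= 6.2871 or x ~= -3.2871.
Neither value makes a denominator zero (x != -3, x != 5), so both are valid.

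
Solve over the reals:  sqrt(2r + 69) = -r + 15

r = 6

Square both sides: 2r + 69 = (-r + 15)^2.
Expand and rearrange: r^2 - 32r + 156 = 0.
Solving gives r = 26 or r = 6.
Check each candidate in the original equation:
  r = 26: sqrt(121) = 11, while -r + 15 = -11 — extraneous.
  r = 6: sqrt(81) = 9, while -r + 15 = 9 — valid.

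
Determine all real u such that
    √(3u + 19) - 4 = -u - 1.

Isolate the radical: √(3u + 19) = -u + 3.
Square both sides: 3u + 19 = (-u + 3)².
Expand and rearrange: u² - 9u - 10 = 0.
Solving gives u = 10 or u = -1.
Check each candidate in the original equation:
  u = 10: √(49) = 7, while -u + 3 = -7 — extraneous.
  u = -1: √(16) = 4, while -u + 3 = 4 — valid.

u = -1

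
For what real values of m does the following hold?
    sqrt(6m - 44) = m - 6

Square both sides: 6m - 44 = (m - 6)^2.
Expand and rearrange: m^2 - 18m + 80 = 0.
Solving gives m = 10 or m = 8.
Check each candidate in the original equation:
  m = 10: sqrt(16) = 4, while m - 6 = 4 — valid.
  m = 8: sqrt(4) = 2, while m - 6 = 2 — valid.

m = 8 or m = 10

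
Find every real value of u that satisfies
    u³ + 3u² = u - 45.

u = -5

Rearrange: u³ + 3u² - u + 45 = 0.
Possible rational roots are divisors of 45. Testing u = -5 gives 0, so (u + 5) is a factor.
Divide: u³ + 3u² - u + 45 = (u + 5)(u² - 2u + 9).
The quadratic u² - 2u + 9 has discriminant -32 < 0, so no further real roots.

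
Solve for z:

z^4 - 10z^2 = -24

z = -2.4495 or z = -2 or z = 2 or z = 2.4495

Let u = z^2. The equation becomes u^2 - 10u + 24 = 0.
Factor: (u - 6)(u - 4) = 0, so u = 6 or u = 4.
z^2 = 6 gives z = +/-sqrt(6) ~= +/-2.4495.
z^2 = 4 gives z = +/-2.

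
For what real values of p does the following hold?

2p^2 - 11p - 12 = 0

p = -0.9327 or p = 6.4327

Discriminant: (-11)^2 - 4*2*(-12) = 217.
Quadratic formula: p = (11 +/- sqrt(217)) / 4.
So p = 11/4 + sqrt(217)/4 ~= 6.4327 or p = 11/4 - sqrt(217)/4 ~= -0.9327.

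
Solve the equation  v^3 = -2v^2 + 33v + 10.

v = -6.7016 or v = -0.2984 or v = 5

Rearrange: v^3 + 2v^2 - 33v - 10 = 0.
Possible rational roots are divisors of -10. Testing v = 5 gives 0, so (v - 5) is a factor.
Divide: v^3 + 2v^2 - 33v - 10 = (v - 5)(v^2 + 7v + 2).
Apply the quadratic formula to v^2 + 7v + 2 = 0: v = (-7 +/- sqrt(41))/2, i.e. v ~= -0.2984 or v ~= -6.7016.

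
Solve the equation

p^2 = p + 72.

Bring every term to one side: p^2 - p - 72 = 0.
Factor: (p + 8)(p - 9) = 0.
So p = -8 or p = 9.

p = -8 or p = 9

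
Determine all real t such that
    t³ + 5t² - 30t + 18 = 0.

Possible rational roots are divisors of 18. Testing t = 3 gives 0, so (t - 3) is a factor.
Divide: t³ + 5t² - 30t + 18 = (t - 3)(t² + 8t - 6).
Apply the quadratic formula to t² + 8t - 6 = 0: t = (-8 ± √88)/2, i.e. t ≈ 0.6904 or t ≈ -8.6904.

t = -8.6904 or t = 0.6904 or t = 3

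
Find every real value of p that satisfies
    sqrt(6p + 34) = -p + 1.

Square both sides: 6p + 34 = (-p + 1)^2.
Expand and rearrange: p^2 - 8p - 33 = 0.
Solving gives p = 11 or p = -3.
Check each candidate in the original equation:
  p = 11: sqrt(100) = 10, while -p + 1 = -10 — extraneous.
  p = -3: sqrt(16) = 4, while -p + 1 = 4 — valid.

p = -3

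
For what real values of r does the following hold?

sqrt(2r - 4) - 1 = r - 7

Isolate the radical: sqrt(2r - 4) = r - 6.
Square both sides: 2r - 4 = (r - 6)^2.
Expand and rearrange: r^2 - 14r + 40 = 0.
Solving gives r = 10 or r = 4.
Check each candidate in the original equation:
  r = 10: sqrt(16) = 4, while r - 6 = 4 — valid.
  r = 4: sqrt(4) = 2, while r - 6 = -2 — extraneous.

r = 10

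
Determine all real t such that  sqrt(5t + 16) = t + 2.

t = 4

Square both sides: 5t + 16 = (t + 2)^2.
Expand and rearrange: t^2 - t - 12 = 0.
Solving gives t = 4 or t = -3.
Check each candidate in the original equation:
  t = 4: sqrt(36) = 6, while t + 2 = 6 — valid.
  t = -3: sqrt(1) = 1, while t + 2 = -1 — extraneous.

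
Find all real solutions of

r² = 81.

r = -9 or r = 9

Bring every term to one side: r² - 81 = 0.
Factor: (r - 9)(r + 9) = 0.
So r = 9 or r = -9.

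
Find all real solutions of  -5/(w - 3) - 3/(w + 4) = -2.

Multiply both sides by (w - 3)(w + 4):
-5(w + 4) - 3(w - 3) = -2(w - 3)(w + 4).
Expand and collect terms: -2w^2 + 6w + 35 = 0.
By the quadratic formula, w = (-6 +/- sqrt(316)) / -4, so w ~= -2.9441 or w ~= 5.9441.
Neither value makes a denominator zero (w != 3, w != -4), so both are valid.

w = -2.9441 or w = 5.9441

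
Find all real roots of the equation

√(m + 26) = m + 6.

Square both sides: m + 26 = (m + 6)².
Expand and rearrange: m² + 11m + 10 = 0.
Solving gives m = -1 or m = -10.
Check each candidate in the original equation:
  m = -1: √(25) = 5, while m + 6 = 5 — valid.
  m = -10: √(16) = 4, while m + 6 = -4 — extraneous.

m = -1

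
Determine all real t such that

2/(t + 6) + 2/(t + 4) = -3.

Multiply both sides by (t + 6)(t + 4):
2(t + 4) + 2(t + 6) = -3(t + 6)(t + 4).
Expand and collect terms: -3t² - 34t - 92 = 0.
By the quadratic formula, t = (34 ± √52) / -6, so t ≈ -6.8685 or t ≈ -4.4648.
Neither value makes a denominator zero (t ≠ -6, t ≠ -4), so both are valid.

t = -6.8685 or t = -4.4648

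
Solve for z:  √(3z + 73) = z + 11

z = -3

Square both sides: 3z + 73 = (z + 11)².
Expand and rearrange: z² + 19z + 48 = 0.
Solving gives z = -3 or z = -16.
Check each candidate in the original equation:
  z = -3: √(64) = 8, while z + 11 = 8 — valid.
  z = -16: √(25) = 5, while z + 11 = -5 — extraneous.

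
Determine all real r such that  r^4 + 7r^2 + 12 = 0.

No real solutions.

Let u = r^2. The equation becomes u^2 + 7u + 12 = 0.
Factor: (u + 4)(u + 3) = 0, so u = -4 or u = -3.
r^2 = -4 < 0 has no real solution.
r^2 = -3 < 0 has no real solution.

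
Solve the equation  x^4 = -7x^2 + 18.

Let u = x^2. The equation becomes u^2 + 7u - 18 = 0.
Factor: (u + 9)(u - 2) = 0, so u = -9 or u = 2.
x^2 = -9 < 0 has no real solution.
x^2 = 2 gives x = +/-sqrt(2) ~= +/-1.4142.

x = -1.4142 or x = 1.4142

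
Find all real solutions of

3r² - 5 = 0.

r = -1.291 or r = 1.291

Discriminant: (0)² − 4·3·(-5) = 60.
Quadratic formula: r = (0 ± √60) / 6.
So r = √(15)/3 ≈ 1.291 or r = -√(15)/3 ≈ -1.291.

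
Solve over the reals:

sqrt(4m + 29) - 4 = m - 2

m = 5

Isolate the radical: sqrt(4m + 29) = m + 2.
Square both sides: 4m + 29 = (m + 2)^2.
Expand and rearrange: m^2 - 25 = 0.
Solving gives m = 5 or m = -5.
Check each candidate in the original equation:
  m = 5: sqrt(49) = 7, while m + 2 = 7 — valid.
  m = -5: sqrt(9) = 3, while m + 2 = -3 — extraneous.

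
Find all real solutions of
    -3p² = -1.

p = -0.5774 or p = 0.5774

Rearrange to standard form: -3p² + 1 = 0.
Discriminant: (0)² − 4·(-3)·1 = 12.
Quadratic formula: p = (0 ± √12) / (-6).
So p = -√(3)/3 ≈ -0.5774 or p = √(3)/3 ≈ 0.5774.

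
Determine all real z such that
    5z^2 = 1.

Rearrange to standard form: 5z^2 - 1 = 0.
Discriminant: (0)^2 - 4*5*(-1) = 20.
Quadratic formula: z = (0 +/- sqrt(20)) / 10.
So z = sqrt(5)/5 ~= 0.4472 or z = -sqrt(5)/5 ~= -0.4472.

z = -0.4472 or z = 0.4472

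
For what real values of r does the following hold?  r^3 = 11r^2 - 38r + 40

r = 2 or r = 4 or r = 5

Rearrange: r^3 - 11r^2 + 38r - 40 = 0.
Possible rational roots are divisors of -40. Testing r = 5 gives 0, so (r - 5) is a factor.
Divide: r^3 - 11r^2 + 38r - 40 = (r - 5)(r^2 - 6r + 8).
Factor the quadratic: r = 4 or r = 2.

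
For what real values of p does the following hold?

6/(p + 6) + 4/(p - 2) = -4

p = -7.673 or p = 1.173

Multiply both sides by (p + 6)(p - 2):
6(p - 2) + 4(p + 6) = -4(p + 6)(p - 2).
Expand and collect terms: -4p² - 26p + 36 = 0.
By the quadratic formula, p = (26 ± √1252) / -8, so p ≈ -7.673 or p ≈ 1.173.
Neither value makes a denominator zero (p ≠ -6, p ≠ 2), so both are valid.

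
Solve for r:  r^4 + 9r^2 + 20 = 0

No real solutions.

Let u = r^2. The equation becomes u^2 + 9u + 20 = 0.
Factor: (u + 4)(u + 5) = 0, so u = -4 or u = -5.
r^2 = -4 < 0 has no real solution.
r^2 = -5 < 0 has no real solution.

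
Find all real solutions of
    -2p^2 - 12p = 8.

p = -5.2361 or p = -0.7639

Rearrange to standard form: -2p^2 - 12p - 8 = 0.
Discriminant: (-12)^2 - 4*(-2)*(-8) = 80.
Quadratic formula: p = (12 +/- sqrt(80)) / (-4).
So p = -3 - sqrt(5) ~= -5.2361 or p = -3 + sqrt(5) ~= -0.7639.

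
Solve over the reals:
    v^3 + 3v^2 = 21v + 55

v = -5 or v = -2.4641 or v = 4.4641

Rearrange: v^3 + 3v^2 - 21v - 55 = 0.
Possible rational roots are divisors of -55. Testing v = -5 gives 0, so (v + 5) is a factor.
Divide: v^3 + 3v^2 - 21v - 55 = (v + 5)(v^2 - 2v - 11).
Apply the quadratic formula to v^2 - 2v - 11 = 0: v = (2 +/- sqrt(48))/2, i.e. v ~= 4.4641 or v ~= -2.4641.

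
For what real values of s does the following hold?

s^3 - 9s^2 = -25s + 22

s = 2 or s = 2.382 or s = 4.618

Rearrange: s^3 - 9s^2 + 25s - 22 = 0.
Possible rational roots are divisors of -22. Testing s = 2 gives 0, so (s - 2) is a factor.
Divide: s^3 - 9s^2 + 25s - 22 = (s - 2)(s^2 - 7s + 11).
Apply the quadratic formula to s^2 - 7s + 11 = 0: s = (7 +/- sqrt(5))/2, i.e. s ~= 4.618 or s ~= 2.382.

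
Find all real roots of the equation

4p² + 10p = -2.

p = -2.2808 or p = -0.2192

Rearrange to standard form: 4p² + 10p + 2 = 0.
Discriminant: (10)² − 4·4·2 = 68.
Quadratic formula: p = (-10 ± √68) / 8.
So p = -5/4 + √(17)/4 ≈ -0.2192 or p = -5/4 - √(17)/4 ≈ -2.2808.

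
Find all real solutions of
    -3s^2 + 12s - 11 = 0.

Discriminant: (12)^2 - 4*(-3)*(-11) = 12.
Quadratic formula: s = (-12 +/- sqrt(12)) / (-6).
So s = 2 - sqrt(3)/3 ~= 1.4226 or s = sqrt(3)/3 + 2 ~= 2.5774.

s = 1.4226 or s = 2.5774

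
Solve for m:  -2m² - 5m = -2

Rearrange to standard form: -2m² - 5m + 2 = 0.
Discriminant: (-5)² − 4·(-2)·2 = 41.
Quadratic formula: m = (5 ± √41) / (-4).
So m = -√(41)/4 - 5/4 ≈ -2.8508 or m = -5/4 + √(41)/4 ≈ 0.3508.

m = -2.8508 or m = 0.3508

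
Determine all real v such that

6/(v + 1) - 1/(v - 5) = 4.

Multiply both sides by (v + 1)(v - 5):
6(v - 5) - (v + 1) = 4(v + 1)(v - 5).
Expand and collect terms: 4v^2 - 21v + 11 = 0.
By the quadratic formula, v = (21 +/- sqrt(265)) / 8, so v ~= 4.6599 or v ~= 0.5901.
Neither value makes a denominator zero (v != -1, v != 5), so both are valid.

v = 0.5901 or v = 4.6599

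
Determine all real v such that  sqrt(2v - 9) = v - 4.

v = 5

Square both sides: 2v - 9 = (v - 4)^2.
Expand and rearrange: v^2 - 10v + 25 = 0.
This gives the repeated root v = 5.
Check in the original equation:
  v = 5: sqrt(1) = 1, while v - 4 = 1 — valid.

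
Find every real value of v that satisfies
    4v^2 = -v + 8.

Rearrange to standard form: 4v^2 + v - 8 = 0.
Discriminant: (1)^2 - 4*4*(-8) = 129.
Quadratic formula: v = (-1 +/- sqrt(129)) / 8.
So v = -1/8 + sqrt(129)/8 ~= 1.2947 or v = -sqrt(129)/8 - 1/8 ~= -1.5447.

v = -1.5447 or v = 1.2947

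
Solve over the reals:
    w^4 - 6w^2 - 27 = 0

w = -3 or w = 3

Let u = w^2. The equation becomes u^2 - 6u - 27 = 0.
Factor: (u + 3)(u - 9) = 0, so u = -3 or u = 9.
w^2 = -3 < 0 has no real solution.
w^2 = 9 gives w = +/-3.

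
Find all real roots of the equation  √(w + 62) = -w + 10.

w = 2

Square both sides: w + 62 = (-w + 10)².
Expand and rearrange: w² - 21w + 38 = 0.
Solving gives w = 19 or w = 2.
Check each candidate in the original equation:
  w = 19: √(81) = 9, while -w + 10 = -9 — extraneous.
  w = 2: √(64) = 8, while -w + 10 = 8 — valid.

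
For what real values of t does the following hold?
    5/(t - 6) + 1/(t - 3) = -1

Multiply both sides by (t - 6)(t - 3):
5(t - 3) + (t - 6) = -(t - 6)(t - 3).
Expand and collect terms: -t^2 + 3t + 3 = 0.
By the quadratic formula, t = (-3 +/- sqrt(21)) / -2, so t ~= -0.7913 or t ~= 3.7913.
Neither value makes a denominator zero (t != 6, t != 3), so both are valid.

t = -0.7913 or t = 3.7913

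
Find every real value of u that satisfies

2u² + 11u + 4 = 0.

Discriminant: (11)² − 4·2·4 = 89.
Quadratic formula: u = (-11 ± √89) / 4.
So u = -11/4 + √(89)/4 ≈ -0.3915 or u = -11/4 - √(89)/4 ≈ -5.1085.

u = -5.1085 or u = -0.3915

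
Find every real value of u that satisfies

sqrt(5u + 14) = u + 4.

u = -2 or u = -1

Square both sides: 5u + 14 = (u + 4)^2.
Expand and rearrange: u^2 + 3u + 2 = 0.
Solving gives u = -1 or u = -2.
Check each candidate in the original equation:
  u = -1: sqrt(9) = 3, while u + 4 = 3 — valid.
  u = -2: sqrt(4) = 2, while u + 4 = 2 — valid.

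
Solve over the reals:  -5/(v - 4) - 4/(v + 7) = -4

v = -6.11 or v = 5.36

Multiply both sides by (v - 4)(v + 7):
-5(v + 7) - 4(v - 4) = -4(v - 4)(v + 7).
Expand and collect terms: -4v^2 - 3v + 131 = 0.
By the quadratic formula, v = (3 +/- sqrt(2105)) / -8, so v ~= -6.11 or v ~= 5.36.
Neither value makes a denominator zero (v != 4, v != -7), so both are valid.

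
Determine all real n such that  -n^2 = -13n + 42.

n = 6 or n = 7

Bring every term to one side: -n^2 + 13n - 42 = 0.
Factor: -1(n - 7)(n - 6) = 0.
So n = 7 or n = 6.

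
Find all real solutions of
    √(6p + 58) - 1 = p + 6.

Isolate the radical: √(6p + 58) = p + 7.
Square both sides: 6p + 58 = (p + 7)².
Expand and rearrange: p² + 8p - 9 = 0.
Solving gives p = 1 or p = -9.
Check each candidate in the original equation:
  p = 1: √(64) = 8, while p + 7 = 8 — valid.
  p = -9: √(4) = 2, while p + 7 = -2 — extraneous.

p = 1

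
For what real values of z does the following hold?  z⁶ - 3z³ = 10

z = -1.2599 or z = 1.71

Let u = z³. The equation becomes u² - 3u - 10 = 0.
Factor: (u + 2)(u - 5) = 0, so u = -2 or u = 5.
z³ = -2 gives z = -∛(2) ≈ -1.2599.
z³ = 5 gives z = ∛(5) ≈ 1.71.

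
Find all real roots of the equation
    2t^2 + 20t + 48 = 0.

Factor: 2(t + 6)(t + 4) = 0.
So t = -6 or t = -4.

t = -6 or t = -4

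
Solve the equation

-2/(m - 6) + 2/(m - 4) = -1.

m = 2.7639 or m = 7.2361

Multiply both sides by (m - 6)(m - 4):
-2(m - 4) + 2(m - 6) = -(m - 6)(m - 4).
Expand and collect terms: -m² + 10m - 20 = 0.
By the quadratic formula, m = (-10 ± √20) / -2, so m ≈ 2.7639 or m ≈ 7.2361.
Neither value makes a denominator zero (m ≠ 6, m ≠ 4), so both are valid.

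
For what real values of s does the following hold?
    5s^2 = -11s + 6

Rearrange to standard form: 5s^2 + 11s - 6 = 0.
Discriminant: (11)^2 - 4*5*(-6) = 241.
Quadratic formula: s = (-11 +/- sqrt(241)) / 10.
So s = -11/10 + sqrt(241)/10 ~= 0.4524 or s = -sqrt(241)/10 - 11/10 ~= -2.6524.

s = -2.6524 or s = 0.4524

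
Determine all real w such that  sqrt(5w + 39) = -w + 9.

w = 2

Square both sides: 5w + 39 = (-w + 9)^2.
Expand and rearrange: w^2 - 23w + 42 = 0.
Solving gives w = 21 or w = 2.
Check each candidate in the original equation:
  w = 21: sqrt(144) = 12, while -w + 9 = -12 — extraneous.
  w = 2: sqrt(49) = 7, while -w + 9 = 7 — valid.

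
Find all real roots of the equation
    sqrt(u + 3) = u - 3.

u = 6

Square both sides: u + 3 = (u - 3)^2.
Expand and rearrange: u^2 - 7u + 6 = 0.
Solving gives u = 6 or u = 1.
Check each candidate in the original equation:
  u = 6: sqrt(9) = 3, while u - 3 = 3 — valid.
  u = 1: sqrt(4) = 2, while u - 3 = -2 — extraneous.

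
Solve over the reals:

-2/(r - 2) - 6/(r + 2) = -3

Multiply both sides by (r - 2)(r + 2):
-2(r + 2) - 6(r - 2) = -3(r - 2)(r + 2).
Expand and collect terms: -3r^2 + 8r + 4 = 0.
By the quadratic formula, r = (-8 +/- sqrt(112)) / -6, so r ~= -0.4305 or r ~= 3.0972.
Neither value makes a denominator zero (r != 2, r != -2), so both are valid.

r = -0.4305 or r = 3.0972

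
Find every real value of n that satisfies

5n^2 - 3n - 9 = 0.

n = -1.0748 or n = 1.6748

Discriminant: (-3)^2 - 4*5*(-9) = 189.
Quadratic formula: n = (3 +/- sqrt(189)) / 10.
So n = 3/10 + 3*sqrt(21)/10 ~= 1.6748 or n = 3/10 - 3*sqrt(21)/10 ~= -1.0748.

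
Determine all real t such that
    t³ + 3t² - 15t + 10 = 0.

Possible rational roots are divisors of 10. Testing t = 2 gives 0, so (t - 2) is a factor.
Divide: t³ + 3t² - 15t + 10 = (t - 2)(t² + 5t - 5).
Apply the quadratic formula to t² + 5t - 5 = 0: t = (-5 ± √45)/2, i.e. t ≈ 0.8541 or t ≈ -5.8541.

t = -5.8541 or t = 0.8541 or t = 2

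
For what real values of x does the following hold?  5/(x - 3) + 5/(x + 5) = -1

Multiply both sides by (x - 3)(x + 5):
5(x + 5) + 5(x - 3) = -(x - 3)(x + 5).
Expand and collect terms: -x² - 12x + 5 = 0.
By the quadratic formula, x = (12 ± √164) / -2, so x ≈ -12.4031 or x ≈ 0.4031.
Neither value makes a denominator zero (x ≠ 3, x ≠ -5), so both are valid.

x = -12.4031 or x = 0.4031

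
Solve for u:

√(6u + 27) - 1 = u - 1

u = 9

Isolate the radical: √(6u + 27) = u.
Square both sides: 6u + 27 = (u)².
Expand and rearrange: u² - 6u - 27 = 0.
Solving gives u = 9 or u = -3.
Check each candidate in the original equation:
  u = 9: √(81) = 9, while u = 9 — valid.
  u = -3: √(9) = 3, while u = -3 — extraneous.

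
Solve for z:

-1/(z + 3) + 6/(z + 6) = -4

z = -7.4197 or z = -2.8303

Multiply both sides by (z + 3)(z + 6):
-(z + 6) + 6(z + 3) = -4(z + 3)(z + 6).
Expand and collect terms: -4z² - 41z - 84 = 0.
By the quadratic formula, z = (41 ± √337) / -8, so z ≈ -7.4197 or z ≈ -2.8303.
Neither value makes a denominator zero (z ≠ -3, z ≠ -6), so both are valid.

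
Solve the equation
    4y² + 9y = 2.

y = -2.4538 or y = 0.2038

Rearrange to standard form: 4y² + 9y - 2 = 0.
Discriminant: (9)² − 4·4·(-2) = 113.
Quadratic formula: y = (-9 ± √113) / 8.
So y = -9/8 + √(113)/8 ≈ 0.2038 or y = -√(113)/8 - 9/8 ≈ -2.4538.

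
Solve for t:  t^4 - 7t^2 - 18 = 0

t = -3 or t = 3

Let u = t^2. The equation becomes u^2 - 7u - 18 = 0.
Factor: (u - 9)(u + 2) = 0, so u = 9 or u = -2.
t^2 = 9 gives t = +/-3.
t^2 = -2 < 0 has no real solution.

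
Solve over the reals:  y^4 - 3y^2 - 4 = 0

Let u = y^2. The equation becomes u^2 - 3u - 4 = 0.
Factor: (u + 1)(u - 4) = 0, so u = -1 or u = 4.
y^2 = -1 < 0 has no real solution.
y^2 = 4 gives y = +/-2.

y = -2 or y = 2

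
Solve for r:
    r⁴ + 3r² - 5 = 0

r = -1.0921 or r = 1.0921

Let u = r². The equation becomes u² + 3u - 5 = 0.
By the quadratic formula, u = -3/2 + √(29)/2 or u = -√(29)/2 - 3/2.
r² = -3/2 + √(29)/2 gives r = ±√(-3/2 + √(29)/2) ≈ ±1.0921.
r² = -√(29)/2 - 3/2 < 0 has no real solution.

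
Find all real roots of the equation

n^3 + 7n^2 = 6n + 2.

n = -7.7417 or n = -0.2583 or n = 1

Rearrange: n^3 + 7n^2 - 6n - 2 = 0.
Possible rational roots are divisors of -2. Testing n = 1 gives 0, so (n - 1) is a factor.
Divide: n^3 + 7n^2 - 6n - 2 = (n - 1)(n^2 + 8n + 2).
Apply the quadratic formula to n^2 + 8n + 2 = 0: n = (-8 +/- sqrt(56))/2, i.e. n ~= -0.2583 or n ~= -7.7417.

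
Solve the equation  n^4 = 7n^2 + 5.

Let u = n^2. The equation becomes u^2 - 7u - 5 = 0.
By the quadratic formula, u = 7/2 + sqrt(69)/2 or u = 7/2 - sqrt(69)/2.
n^2 = 7/2 + sqrt(69)/2 gives n = +/-sqrt(7/2 + sqrt(69)/2) ~= +/-2.7665.
n^2 = 7/2 - sqrt(69)/2 < 0 has no real solution.

n = -2.7665 or n = 2.7665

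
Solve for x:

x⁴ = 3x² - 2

x = -1.4142 or x = -1 or x = 1 or x = 1.4142

Let u = x². The equation becomes u² - 3u + 2 = 0.
Factor: (u - 1)(u - 2) = 0, so u = 1 or u = 2.
x² = 1 gives x = ±1.
x² = 2 gives x = ±√(2) ≈ ±1.4142.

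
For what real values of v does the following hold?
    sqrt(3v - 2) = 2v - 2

v = 2

Square both sides: 3v - 2 = (2v - 2)^2.
Expand and rearrange: 4v^2 - 11v + 6 = 0.
Solving gives v = 2 or v = 0.75.
Check each candidate in the original equation:
  v = 2: sqrt(4) = 2, while 2v - 2 = 2 — valid.
  v = 0.75: sqrt(0.25) = 0.5, while 2v - 2 = -0.5 — extraneous.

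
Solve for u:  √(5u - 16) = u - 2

Square both sides: 5u - 16 = (u - 2)².
Expand and rearrange: u² - 9u + 20 = 0.
Solving gives u = 5 or u = 4.
Check each candidate in the original equation:
  u = 5: √(9) = 3, while u - 2 = 3 — valid.
  u = 4: √(4) = 2, while u - 2 = 2 — valid.

u = 4 or u = 5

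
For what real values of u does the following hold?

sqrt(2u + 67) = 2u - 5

Square both sides: 2u + 67 = (2u - 5)^2.
Expand and rearrange: 4u^2 - 22u - 42 = 0.
Solving gives u = 7 or u = -1.5.
Check each candidate in the original equation:
  u = 7: sqrt(81) = 9, while 2u - 5 = 9 — valid.
  u = -1.5: sqrt(64) = 8, while 2u - 5 = -8 — extraneous.

u = 7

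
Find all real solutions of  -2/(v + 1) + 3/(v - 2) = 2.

Multiply both sides by (v + 1)(v - 2):
-2(v - 2) + 3(v + 1) = 2(v + 1)(v - 2).
Expand and collect terms: 2v² - 3v - 11 = 0.
By the quadratic formula, v = (3 ± √97) / 4, so v ≈ 3.2122 or v ≈ -1.7122.
Neither value makes a denominator zero (v ≠ -1, v ≠ 2), so both are valid.

v = -1.7122 or v = 3.2122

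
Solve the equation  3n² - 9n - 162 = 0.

Factor: 3(n - 9)(n + 6) = 0.
So n = 9 or n = -6.

n = -6 or n = 9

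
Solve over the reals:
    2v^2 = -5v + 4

v = -3.1375 or v = 0.6375

Rearrange to standard form: 2v^2 + 5v - 4 = 0.
Discriminant: (5)^2 - 4*2*(-4) = 57.
Quadratic formula: v = (-5 +/- sqrt(57)) / 4.
So v = -5/4 + sqrt(57)/4 ~= 0.6375 or v = -sqrt(57)/4 - 5/4 ~= -3.1375.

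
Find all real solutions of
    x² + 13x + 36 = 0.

x = -9 or x = -4

Factor: (x + 4)(x + 9) = 0.
So x = -4 or x = -9.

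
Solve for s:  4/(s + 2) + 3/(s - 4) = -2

Multiply both sides by (s + 2)(s - 4):
4(s - 4) + 3(s + 2) = -2(s + 2)(s - 4).
Expand and collect terms: -2s^2 - 3s + 26 = 0.
By the quadratic formula, s = (3 +/- sqrt(217)) / -4, so s ~= -4.4327 or s ~= 2.9327.
Neither value makes a denominator zero (s != -2, s != 4), so both are valid.

s = -4.4327 or s = 2.9327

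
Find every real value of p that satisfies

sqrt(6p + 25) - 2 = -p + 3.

Isolate the radical: sqrt(6p + 25) = -p + 5.
Square both sides: 6p + 25 = (-p + 5)^2.
Expand and rearrange: p^2 - 16p = 0.
Solving gives p = 16 or p = 0.
Check each candidate in the original equation:
  p = 16: sqrt(121) = 11, while -p + 5 = -11 — extraneous.
  p = 0: sqrt(25) = 5, while -p + 5 = 5 — valid.

p = 0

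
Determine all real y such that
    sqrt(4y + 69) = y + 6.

Square both sides: 4y + 69 = (y + 6)^2.
Expand and rearrange: y^2 + 8y - 33 = 0.
Solving gives y = 3 or y = -11.
Check each candidate in the original equation:
  y = 3: sqrt(81) = 9, while y + 6 = 9 — valid.
  y = -11: sqrt(25) = 5, while y + 6 = -5 — extraneous.

y = 3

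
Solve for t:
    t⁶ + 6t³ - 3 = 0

t = -1.8628 or t = 0.7742

Let u = t³. The equation becomes u² + 6u - 3 = 0.
By the quadratic formula, u = -3 + 2·√(3) or u = -2·√(3) - 3.
t³ = -3 + 2·√(3) gives t = ∛(-3 + 2·√(3)) ≈ 0.7742.
t³ = -2·√(3) - 3 gives t = -∛(3 + 2·√(3)) ≈ -1.8628.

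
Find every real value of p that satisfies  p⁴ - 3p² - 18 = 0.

Let u = p². The equation becomes u² - 3u - 18 = 0.
Factor: (u - 6)(u + 3) = 0, so u = 6 or u = -3.
p² = 6 gives p = ±√(6) ≈ ±2.4495.
p² = -3 < 0 has no real solution.

p = -2.4495 or p = 2.4495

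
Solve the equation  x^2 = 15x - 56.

x = 7 or x = 8

Bring every term to one side: x^2 - 15x + 56 = 0.
Factor: (x - 8)(x - 7) = 0.
So x = 8 or x = 7.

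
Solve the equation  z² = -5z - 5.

Rearrange to standard form: z² + 5z + 5 = 0.
Discriminant: (5)² − 4·1·5 = 5.
Quadratic formula: z = (-5 ± √5) / 2.
So z = -5/2 + √(5)/2 ≈ -1.382 or z = -5/2 - √(5)/2 ≈ -3.618.

z = -3.618 or z = -1.382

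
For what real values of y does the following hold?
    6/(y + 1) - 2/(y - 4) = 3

Multiply both sides by (y + 1)(y - 4):
6(y - 4) - 2(y + 1) = 3(y + 1)(y - 4).
Expand and collect terms: 3y^2 - 13y + 14 = 0.
Factor or apply the quadratic formula: y = 2.3333 or y = 2.
Neither value makes a denominator zero (y != -1, y != 4), so both are valid.

y = 2 or y = 2.3333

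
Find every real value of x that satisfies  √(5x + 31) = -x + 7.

Square both sides: 5x + 31 = (-x + 7)².
Expand and rearrange: x² - 19x + 18 = 0.
Solving gives x = 18 or x = 1.
Check each candidate in the original equation:
  x = 18: √(121) = 11, while -x + 7 = -11 — extraneous.
  x = 1: √(36) = 6, while -x + 7 = 6 — valid.

x = 1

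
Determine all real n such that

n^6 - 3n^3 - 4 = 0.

Let u = n^3. The equation becomes u^2 - 3u - 4 = 0.
Factor: (u - 4)(u + 1) = 0, so u = 4 or u = -1.
n^3 = 4 gives n = (4)^(1/3) ~= 1.5874.
n^3 = -1 gives n = -1.

n = -1 or n = 1.5874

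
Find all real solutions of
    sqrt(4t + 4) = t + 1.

t = -1 or t = 3

Square both sides: 4t + 4 = (t + 1)^2.
Expand and rearrange: t^2 - 2t - 3 = 0.
Solving gives t = 3 or t = -1.
Check each candidate in the original equation:
  t = 3: sqrt(16) = 4, while t + 1 = 4 — valid.
  t = -1: sqrt(0) = 0, while t + 1 = 0 — valid.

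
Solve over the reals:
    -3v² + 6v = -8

v = -0.9149 or v = 2.9149

Rearrange to standard form: -3v² + 6v + 8 = 0.
Discriminant: (6)² − 4·(-3)·8 = 132.
Quadratic formula: v = (-6 ± √132) / (-6).
So v = 1 - √(33)/3 ≈ -0.9149 or v = 1 + √(33)/3 ≈ 2.9149.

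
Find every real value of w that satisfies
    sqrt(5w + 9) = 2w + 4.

w = -1.75 or w = -1

Square both sides: 5w + 9 = (2w + 4)^2.
Expand and rearrange: 4w^2 + 11w + 7 = 0.
Solving gives w = -1 or w = -1.75.
Check each candidate in the original equation:
  w = -1: sqrt(4) = 2, while 2w + 4 = 2 — valid.
  w = -1.75: sqrt(0.25) = 0.5, while 2w + 4 = 0.5 — valid.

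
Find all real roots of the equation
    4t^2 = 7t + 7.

t = -0.7111 or t = 2.4611

Rearrange to standard form: 4t^2 - 7t - 7 = 0.
Discriminant: (-7)^2 - 4*4*(-7) = 161.
Quadratic formula: t = (7 +/- sqrt(161)) / 8.
So t = 7/8 + sqrt(161)/8 ~= 2.4611 or t = 7/8 - sqrt(161)/8 ~= -0.7111.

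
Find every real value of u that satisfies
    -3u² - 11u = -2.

u = -3.8403 or u = 0.1736

Rearrange to standard form: -3u² - 11u + 2 = 0.
Discriminant: (-11)² − 4·(-3)·2 = 145.
Quadratic formula: u = (11 ± √145) / (-6).
So u = -√(145)/6 - 11/6 ≈ -3.8403 or u = -11/6 + √(145)/6 ≈ 0.1736.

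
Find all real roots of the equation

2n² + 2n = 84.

Bring every term to one side: 2n² + 2n - 84 = 0.
Factor: 2(n - 6)(n + 7) = 0.
So n = 6 or n = -7.

n = -7 or n = 6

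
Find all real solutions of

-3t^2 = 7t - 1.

Rearrange to standard form: -3t^2 - 7t + 1 = 0.
Discriminant: (-7)^2 - 4*(-3)*1 = 61.
Quadratic formula: t = (7 +/- sqrt(61)) / (-6).
So t = -sqrt(61)/6 - 7/6 ~= -2.4684 or t = -7/6 + sqrt(61)/6 ~= 0.135.

t = -2.4684 or t = 0.135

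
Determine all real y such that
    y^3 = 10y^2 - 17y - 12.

y = -0.5311 or y = 3 or y = 7.5311

Rearrange: y^3 - 10y^2 + 17y + 12 = 0.
Possible rational roots are divisors of 12. Testing y = 3 gives 0, so (y - 3) is a factor.
Divide: y^3 - 10y^2 + 17y + 12 = (y - 3)(y^2 - 7y - 4).
Apply the quadratic formula to y^2 - 7y - 4 = 0: y = (7 +/- sqrt(65))/2, i.e. y ~= 7.5311 or y ~= -0.5311.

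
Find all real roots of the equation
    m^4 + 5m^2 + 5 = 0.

Let u = m^2. The equation becomes u^2 + 5u + 5 = 0.
By the quadratic formula, u = -5/2 + sqrt(5)/2 or u = -5/2 - sqrt(5)/2.
m^2 = -5/2 + sqrt(5)/2 < 0 has no real solution.
m^2 = -5/2 - sqrt(5)/2 < 0 has no real solution.

No real solutions.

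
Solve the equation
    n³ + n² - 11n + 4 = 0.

n = -4 or n = 0.382 or n = 2.618

Possible rational roots are divisors of 4. Testing n = -4 gives 0, so (n + 4) is a factor.
Divide: n³ + n² - 11n + 4 = (n + 4)(n² - 3n + 1).
Apply the quadratic formula to n² - 3n + 1 = 0: n = (3 ± √5)/2, i.e. n ≈ 2.618 or n ≈ 0.382.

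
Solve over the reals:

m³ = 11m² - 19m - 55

m = -1.4721 or m = 5 or m = 7.4721

Rearrange: m³ - 11m² + 19m + 55 = 0.
Possible rational roots are divisors of 55. Testing m = 5 gives 0, so (m - 5) is a factor.
Divide: m³ - 11m² + 19m + 55 = (m - 5)(m² - 6m - 11).
Apply the quadratic formula to m² - 6m - 11 = 0: m = (6 ± √80)/2, i.e. m ≈ 7.4721 or m ≈ -1.4721.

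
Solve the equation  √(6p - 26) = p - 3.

Square both sides: 6p - 26 = (p - 3)².
Expand and rearrange: p² - 12p + 35 = 0.
Solving gives p = 7 or p = 5.
Check each candidate in the original equation:
  p = 7: √(16) = 4, while p - 3 = 4 — valid.
  p = 5: √(4) = 2, while p - 3 = 2 — valid.

p = 5 or p = 7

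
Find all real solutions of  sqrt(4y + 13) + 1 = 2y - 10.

Isolate the radical: sqrt(4y + 13) = 2y - 11.
Square both sides: 4y + 13 = (2y - 11)^2.
Expand and rearrange: 4y^2 - 48y + 108 = 0.
Solving gives y = 9 or y = 3.
Check each candidate in the original equation:
  y = 9: sqrt(49) = 7, while 2y - 11 = 7 — valid.
  y = 3: sqrt(25) = 5, while 2y - 11 = -5 — extraneous.

y = 9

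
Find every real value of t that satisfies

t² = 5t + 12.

t = -1.772 or t = 6.772

Rearrange to standard form: t² - 5t - 12 = 0.
Discriminant: (-5)² − 4·1·(-12) = 73.
Quadratic formula: t = (5 ± √73) / 2.
So t = 5/2 + √(73)/2 ≈ 6.772 or t = 5/2 - √(73)/2 ≈ -1.772.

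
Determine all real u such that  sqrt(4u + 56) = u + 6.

u = 2

Square both sides: 4u + 56 = (u + 6)^2.
Expand and rearrange: u^2 + 8u - 20 = 0.
Solving gives u = 2 or u = -10.
Check each candidate in the original equation:
  u = 2: sqrt(64) = 8, while u + 6 = 8 — valid.
  u = -10: sqrt(16) = 4, while u + 6 = -4 — extraneous.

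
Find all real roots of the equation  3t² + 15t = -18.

Bring every term to one side: 3t² + 15t + 18 = 0.
Factor: 3(t + 3)(t + 2) = 0.
So t = -3 or t = -2.

t = -3 or t = -2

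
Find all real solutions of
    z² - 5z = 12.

Rearrange to standard form: z² - 5z - 12 = 0.
Discriminant: (-5)² − 4·1·(-12) = 73.
Quadratic formula: z = (5 ± √73) / 2.
So z = 5/2 + √(73)/2 ≈ 6.772 or z = 5/2 - √(73)/2 ≈ -1.772.

z = -1.772 or z = 6.772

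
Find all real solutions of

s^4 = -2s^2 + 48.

Let u = s^2. The equation becomes u^2 + 2u - 48 = 0.
Factor: (u + 8)(u - 6) = 0, so u = -8 or u = 6.
s^2 = -8 < 0 has no real solution.
s^2 = 6 gives s = +/-sqrt(6) ~= +/-2.4495.

s = -2.4495 or s = 2.4495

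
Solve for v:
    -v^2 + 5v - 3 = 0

v = 0.6972 or v = 4.3028

Discriminant: (5)^2 - 4*(-1)*(-3) = 13.
Quadratic formula: v = (-5 +/- sqrt(13)) / (-2).
So v = 5/2 - sqrt(13)/2 ~= 0.6972 or v = sqrt(13)/2 + 5/2 ~= 4.3028.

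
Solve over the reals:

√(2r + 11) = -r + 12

r = 7

Square both sides: 2r + 11 = (-r + 12)².
Expand and rearrange: r² - 26r + 133 = 0.
Solving gives r = 19 or r = 7.
Check each candidate in the original equation:
  r = 19: √(49) = 7, while -r + 12 = -7 — extraneous.
  r = 7: √(25) = 5, while -r + 12 = 5 — valid.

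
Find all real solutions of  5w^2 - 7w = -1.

Rearrange to standard form: 5w^2 - 7w + 1 = 0.
Discriminant: (-7)^2 - 4*5*1 = 29.
Quadratic formula: w = (7 +/- sqrt(29)) / 10.
So w = sqrt(29)/10 + 7/10 ~= 1.2385 or w = 7/10 - sqrt(29)/10 ~= 0.1615.

w = 0.1615 or w = 1.2385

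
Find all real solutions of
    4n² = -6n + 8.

n = -2.3508 or n = 0.8508

Rearrange to standard form: 4n² + 6n - 8 = 0.
Discriminant: (6)² − 4·4·(-8) = 164.
Quadratic formula: n = (-6 ± √164) / 8.
So n = -3/4 + √(41)/4 ≈ 0.8508 or n = -√(41)/4 - 3/4 ≈ -2.3508.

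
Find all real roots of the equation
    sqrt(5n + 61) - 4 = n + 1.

n = 4

Isolate the radical: sqrt(5n + 61) = n + 5.
Square both sides: 5n + 61 = (n + 5)^2.
Expand and rearrange: n^2 + 5n - 36 = 0.
Solving gives n = 4 or n = -9.
Check each candidate in the original equation:
  n = 4: sqrt(81) = 9, while n + 5 = 9 — valid.
  n = -9: sqrt(16) = 4, while n + 5 = -4 — extraneous.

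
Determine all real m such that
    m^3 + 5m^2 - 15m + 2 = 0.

m = -7.1401 or m = 0.1401 or m = 2

Possible rational roots are divisors of 2. Testing m = 2 gives 0, so (m - 2) is a factor.
Divide: m^3 + 5m^2 - 15m + 2 = (m - 2)(m^2 + 7m - 1).
Apply the quadratic formula to m^2 + 7m - 1 = 0: m = (-7 +/- sqrt(53))/2, i.e. m ~= 0.1401 or m ~= -7.1401.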